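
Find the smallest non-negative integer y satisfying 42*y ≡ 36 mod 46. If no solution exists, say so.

14

gcd(42, 46) = 2, and 2 | 36, so solutions exist.
Divide through by 2: 21*y ≡ 18 (mod 23).
21⁻¹ ≡ 11 (mod 23).
y ≡ 11*18 ≡ 14 (mod 23).
The smallest non-negative solution is y = 14.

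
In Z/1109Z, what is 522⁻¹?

Run the extended Euclidean algorithm:
1109 = 2×522 + 65
522 = 8×65 + 2
65 = 32×2 + 1
2 = 2×1 + 0
gcd(522, 1109) = 1, so the inverse exists.
Back-substitute for 1:
1 = 1×65 − 32×2
  = −32×522 + 257×65
  = 257×1109 − 546×522
So 522⁻¹ ≡ −546 ≡ 563 (mod 1109).

563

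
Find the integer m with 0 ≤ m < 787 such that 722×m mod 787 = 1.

339

By the extended Euclidean algorithm:
787 = 1×722 + 65
722 = 11×65 + 7
65 = 9×7 + 2
7 = 3×2 + 1
2 = 2×1 + 0
gcd(722, 787) = 1, so the inverse exists.
Bézout: 1 = −311×787 + 339×722.
So 722⁻¹ ≡ 339 (mod 787).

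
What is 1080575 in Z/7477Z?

3887

1080575 = 144×7477 + 3887, so 1080575 ≡ 3887 (mod 7477).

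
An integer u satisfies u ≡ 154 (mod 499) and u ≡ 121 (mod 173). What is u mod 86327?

82988

499⁻¹ mod 173: 499*147 ≡ 1 (mod 173), so 499⁻¹ ≡ 147.
u = 154 + 499*((121 − 154)*147 mod 173) = 154 + 499*166 = 82988.
Check: 82988 mod 499 = 154, 82988 mod 173 = 121. ✓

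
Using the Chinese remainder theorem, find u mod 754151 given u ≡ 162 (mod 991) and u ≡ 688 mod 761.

991⁻¹ mod 761: 991·493 ≡ 1 (mod 761), so 991⁻¹ ≡ 493.
u = 162 + 991·((688 − 162)·493 mod 761) = 162 + 991·578 = 572960.

572960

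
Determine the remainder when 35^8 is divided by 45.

35^1 ≡ 35 (mod 45)
35^2 ≡ 35^2 = 1225 ≡ 10 (mod 45)
35^4 ≡ 10^2 = 100 ≡ 10 (mod 45)
35^8 ≡ 10^2 = 100 ≡ 10 (mod 45)
So 35^8 ≡ 10 (mod 45).

10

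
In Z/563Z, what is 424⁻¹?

81

563 = 1·424 + 139
424 = 3·139 + 7
139 = 19·7 + 6
7 = 1·6 + 1
6 = 6·1 + 0
gcd(424, 563) = 1, so the inverse exists.
Back-substitute for 1:
1 = 1·7 − 1·6
  = −1·139 + 20·7
  = 20·424 − 61·139
  = −61·563 + 81·424
So 424⁻¹ ≡ 81 (mod 563).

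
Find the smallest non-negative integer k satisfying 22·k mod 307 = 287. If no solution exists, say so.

27

gcd(22, 307) = 1, so a unique solution mod 307 exists.
22⁻¹ ≡ 14 (mod 307).
k ≡ 14·287 ≡ 27 (mod 307).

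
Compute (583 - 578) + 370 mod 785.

583 - 578 = 5
5 + 370 = 375

375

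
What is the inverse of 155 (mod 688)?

Apply the Euclidean algorithm and back-substitute:
688 = 4*155 + 68
155 = 2*68 + 19
68 = 3*19 + 11
19 = 1*11 + 8
11 = 1*8 + 3
8 = 2*3 + 2
3 = 1*2 + 1
2 = 2*1 + 0
gcd(155, 688) = 1, so the inverse exists.
Back-substitute for 1:
1 = 1*3 − 1*2
  = −1*8 + 3*3
  = 3*11 − 4*8
  = −4*19 + 7*11
  = 7*68 − 25*19
  = −25*155 + 57*68
  = 57*688 − 253*155
So 155⁻¹ ≡ −253 ≡ 435 (mod 688).

435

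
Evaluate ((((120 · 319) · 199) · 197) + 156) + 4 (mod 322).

18

120 · 319 = 38280 ≡ 284 (mod 322)
284 · 199 = 56516 ≡ 166 (mod 322)
166 · 197 = 32702 ≡ 180 (mod 322)
180 + 156 = 336 ≡ 14 (mod 322)
14 + 4 = 18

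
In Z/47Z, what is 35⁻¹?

Apply the Euclidean algorithm and back-substitute:
47 = 1×35 + 12
35 = 2×12 + 11
12 = 1×11 + 1
11 = 11×1 + 0
gcd(35, 47) = 1, so the inverse exists.
Bézout: 1 = 3×47 − 4×35.
So 35⁻¹ ≡ −4 ≡ 43 (mod 47).

43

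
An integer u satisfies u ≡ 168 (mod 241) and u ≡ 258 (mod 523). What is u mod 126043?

241⁻¹ mod 523: 241·102 ≡ 1 (mod 523), so 241⁻¹ ≡ 102.
u = 168 + 241·((258 − 168)·102 mod 523) = 168 + 241·289 = 69817.
Check: 69817 mod 241 = 168, 69817 mod 523 = 258. ✓

69817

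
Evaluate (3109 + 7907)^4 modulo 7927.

2988

3109 + 7907 = 11016 ≡ 3089 (mod 7927)
(3089)^4 ≡ 2988 (mod 7927)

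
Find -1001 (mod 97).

-1001 = -11*97 + 66, so -1001 ≡ 66 (mod 97).

66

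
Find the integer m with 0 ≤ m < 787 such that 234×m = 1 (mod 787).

By the extended Euclidean algorithm:
787 = 3*234 + 85
234 = 2*85 + 64
85 = 1*64 + 21
64 = 3*21 + 1
21 = 21*1 + 0
gcd(234, 787) = 1, so the inverse exists.
Bézout: 1 = −11*787 + 37*234.
So 234⁻¹ ≡ 37 (mod 787).

37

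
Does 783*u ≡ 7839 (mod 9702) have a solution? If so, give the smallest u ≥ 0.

295

gcd(783, 9702) = 9, and 9 | 7839, so solutions exist.
Divide through by 9: 87*u mod 1078 = 871.
87⁻¹ ≡ 285 (mod 1078).
u ≡ 285*871 ≡ 295 (mod 1078).
The smallest non-negative solution is u = 295.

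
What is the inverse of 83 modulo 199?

12

199 = 2×83 + 33
83 = 2×33 + 17
33 = 1×17 + 16
17 = 1×16 + 1
16 = 16×1 + 0
gcd(83, 199) = 1, so the inverse exists.
Bézout: 1 = −5×199 + 12×83.
So 83⁻¹ ≡ 12 (mod 199).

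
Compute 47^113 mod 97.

47

113 in binary is 1110001, i.e. 113 = 64 + 32 + 16 + 1.
47^1 ≡ 47 (mod 97)
47^2 ≡ 47^2 = 2209 ≡ 75 (mod 97)
47^4 ≡ 75^2 = 5625 ≡ 96 (mod 97)
47^8 ≡ 96^2 = 9216 ≡ 1 (mod 97)
47^16 ≡ 1^2 = 1 (mod 97)
47^32 ≡ 1^2 = 1 (mod 97)
47^64 ≡ 1^2 = 1 (mod 97)
47^113 = 47^64 · 47^32 · 47^16 · 47^1 ≡ 1 · 1 · 1 · 47 (mod 97).
Accumulate the product:
1 · 1 = 1
1 · 1 = 1
1 · 47 = 47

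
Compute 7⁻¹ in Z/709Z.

304

By the extended Euclidean algorithm:
709 = 101×7 + 2
7 = 3×2 + 1
2 = 2×1 + 0
gcd(7, 709) = 1, so the inverse exists.
Bézout: 1 = −3×709 + 304×7.
So 7⁻¹ ≡ 304 (mod 709).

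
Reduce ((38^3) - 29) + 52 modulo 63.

(38)^3 ≡ 62 (mod 63)
62 - 29 = 33
33 + 52 = 85 ≡ 22 (mod 63)

22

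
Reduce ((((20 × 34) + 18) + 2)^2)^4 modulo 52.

48

20 × 34 = 680 ≡ 4 (mod 52)
4 + 18 = 22
22 + 2 = 24
(24)^2 ≡ 4 (mod 52)
(4)^4 ≡ 48 (mod 52)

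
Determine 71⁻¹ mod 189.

8

By the extended Euclidean algorithm:
189 = 2×71 + 47
71 = 1×47 + 24
47 = 1×24 + 23
24 = 1×23 + 1
23 = 23×1 + 0
gcd(71, 189) = 1, so the inverse exists.
Bézout: 1 = −3×189 + 8×71.
So 71⁻¹ ≡ 8 (mod 189).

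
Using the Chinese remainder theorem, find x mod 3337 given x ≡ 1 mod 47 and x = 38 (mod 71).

47⁻¹ mod 71: 47*68 ≡ 1 (mod 71), so 47⁻¹ ≡ 68.
x = 1 + 47*((38 − 1)*68 mod 71) = 1 + 47*31 = 1458.

1458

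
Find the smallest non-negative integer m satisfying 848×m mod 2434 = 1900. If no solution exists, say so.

605

gcd(848, 2434) = 2, and 2 | 1900, so solutions exist.
Divide through by 2: 424×m ≡ 950 mod 1217.
424⁻¹ ≡ 686 (mod 1217).
m ≡ 686×950 ≡ 605 (mod 1217).
The smallest non-negative solution is m = 605.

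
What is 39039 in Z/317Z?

39039 = 123*317 + 48, so 39039 ≡ 48 (mod 317).

48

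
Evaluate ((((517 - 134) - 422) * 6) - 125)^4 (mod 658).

517 - 134 = 383
383 - 422 = -39 ≡ 619 (mod 658)
619 * 6 = 3714 ≡ 424 (mod 658)
424 - 125 = 299
(299)^4 ≡ 331 (mod 658)

331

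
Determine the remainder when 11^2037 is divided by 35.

2037 in binary is 11111110101, i.e. 2037 = 1024 + 512 + 256 + 128 + 64 + 32 + 16 + 4 + 1.
11^1 ≡ 11 (mod 35)
11^2 ≡ 11^2 = 121 ≡ 16 (mod 35)
11^4 ≡ 16^2 = 256 ≡ 11 (mod 35)
11^8 ≡ 11^2 = 121 ≡ 16 (mod 35)
11^16 ≡ 16^2 = 256 ≡ 11 (mod 35)
11^32 ≡ 11^2 = 121 ≡ 16 (mod 35)
11^64 ≡ 16^2 = 256 ≡ 11 (mod 35)
11^128 ≡ 11^2 = 121 ≡ 16 (mod 35)
11^256 ≡ 16^2 = 256 ≡ 11 (mod 35)
11^512 ≡ 11^2 = 121 ≡ 16 (mod 35)
11^1024 ≡ 16^2 = 256 ≡ 11 (mod 35)
11^2037 = 11^1024 * 11^512 * 11^256 * 11^128 * 11^64 * 11^32 * 11^16 * 11^4 * 11^1 ≡ 11 * 16 * 11 * 16 * 11 * 16 * 11 * 11 * 11 (mod 35).
Accumulate the product:
11 * 16 = 176 ≡ 1
1 * 11 = 11
11 * 16 = 176 ≡ 1
1 * 11 = 11
11 * 16 = 176 ≡ 1
1 * 11 = 11
11 * 11 = 121 ≡ 16
16 * 11 = 176 ≡ 1

1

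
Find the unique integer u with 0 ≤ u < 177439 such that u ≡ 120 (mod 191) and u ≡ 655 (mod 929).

191⁻¹ mod 929: 191·822 ≡ 1 (mod 929), so 191⁻¹ ≡ 822.
u = 120 + 191·((655 − 120)·822 mod 929) = 120 + 191·353 = 67543.
Check: 67543 mod 191 = 120, 67543 mod 929 = 655. ✓

67543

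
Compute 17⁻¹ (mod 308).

145

Apply the Euclidean algorithm and back-substitute:
308 = 18×17 + 2
17 = 8×2 + 1
2 = 2×1 + 0
gcd(17, 308) = 1, so the inverse exists.
Back-substitute for 1:
1 = 1×17 − 8×2
  = −8×308 + 145×17
So 17⁻¹ ≡ 145 (mod 308).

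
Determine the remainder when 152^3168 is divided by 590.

3168 in binary is 110001100000, i.e. 3168 = 2048 + 1024 + 64 + 32.
152^1 ≡ 152 (mod 590)
152^2 ≡ 152^2 = 23104 ≡ 94 (mod 590)
152^4 ≡ 94^2 = 8836 ≡ 576 (mod 590)
152^8 ≡ 576^2 = 331776 ≡ 196 (mod 590)
152^16 ≡ 196^2 = 38416 ≡ 66 (mod 590)
152^32 ≡ 66^2 = 4356 ≡ 226 (mod 590)
152^64 ≡ 226^2 = 51076 ≡ 336 (mod 590)
152^128 ≡ 336^2 = 112896 ≡ 206 (mod 590)
152^256 ≡ 206^2 = 42436 ≡ 546 (mod 590)
152^512 ≡ 546^2 = 298116 ≡ 166 (mod 590)
152^1024 ≡ 166^2 = 27556 ≡ 416 (mod 590)
152^2048 ≡ 416^2 = 173056 ≡ 186 (mod 590)
152^3168 = 152^2048 · 152^1024 · 152^64 · 152^32 ≡ 186 · 416 · 336 · 226 (mod 590).
Accumulate the product:
186 · 416 = 77376 ≡ 86
86 · 336 = 28896 ≡ 576
576 · 226 = 130176 ≡ 376

376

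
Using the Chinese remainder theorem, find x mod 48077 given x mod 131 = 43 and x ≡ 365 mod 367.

34496

131⁻¹ mod 367: 131·353 ≡ 1 (mod 367), so 131⁻¹ ≡ 353.
x = 43 + 131·((365 − 43)·353 mod 367) = 43 + 131·263 = 34496.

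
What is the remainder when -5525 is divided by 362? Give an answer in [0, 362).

-5525 = -16×362 + 267, so -5525 ≡ 267 (mod 362).

267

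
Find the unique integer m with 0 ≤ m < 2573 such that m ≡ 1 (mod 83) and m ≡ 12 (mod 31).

83⁻¹ mod 31: 83×3 ≡ 1 (mod 31), so 83⁻¹ ≡ 3.
m = 1 + 83×((12 − 1)×3 mod 31) = 1 + 83×2 = 167.
Check: 167 mod 83 = 1, 167 mod 31 = 12. ✓

167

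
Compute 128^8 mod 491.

329

Compute successive squares:
128^1 ≡ 128 (mod 491)
128^2 ≡ 128^2 = 16384 ≡ 181 (mod 491)
128^4 ≡ 181^2 = 32761 ≡ 355 (mod 491)
128^8 ≡ 355^2 = 126025 ≡ 329 (mod 491)
So 128^8 ≡ 329 (mod 491).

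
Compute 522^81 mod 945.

By square-and-multiply:
81 in binary is 1010001, i.e. 81 = 64 + 16 + 1.
522^1 ≡ 522 (mod 945)
522^2 ≡ 522^2 = 272484 ≡ 324 (mod 945)
522^4 ≡ 324^2 = 104976 ≡ 81 (mod 945)
522^8 ≡ 81^2 = 6561 ≡ 891 (mod 945)
522^16 ≡ 891^2 = 793881 ≡ 81 (mod 945)
522^32 ≡ 81^2 = 6561 ≡ 891 (mod 945)
522^64 ≡ 891^2 = 793881 ≡ 81 (mod 945)
522^81 = 522^64 × 522^16 × 522^1 ≡ 81 × 81 × 522 (mod 945).
Accumulate the product:
81 × 81 = 6561 ≡ 891
891 × 522 = 465102 ≡ 162

162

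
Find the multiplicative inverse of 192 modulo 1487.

1123

By the extended Euclidean algorithm:
1487 = 7·192 + 143
192 = 1·143 + 49
143 = 2·49 + 45
49 = 1·45 + 4
45 = 11·4 + 1
4 = 4·1 + 0
gcd(192, 1487) = 1, so the inverse exists.
Bézout: 1 = 47·1487 − 364·192.
So 192⁻¹ ≡ −364 ≡ 1123 (mod 1487).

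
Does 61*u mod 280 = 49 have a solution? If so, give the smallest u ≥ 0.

gcd(61, 280) = 1, so a unique solution mod 280 exists.
61⁻¹ ≡ 101 (mod 280).
u ≡ 101*49 ≡ 189 (mod 280).

189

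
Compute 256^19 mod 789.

253

Using repeated squaring:
19 in binary is 10011, i.e. 19 = 16 + 2 + 1.
256^1 ≡ 256 (mod 789)
256^2 ≡ 256^2 = 65536 ≡ 49 (mod 789)
256^4 ≡ 49^2 = 2401 ≡ 34 (mod 789)
256^8 ≡ 34^2 = 1156 ≡ 367 (mod 789)
256^16 ≡ 367^2 = 134689 ≡ 559 (mod 789)
256^19 = 256^16 × 256^2 × 256^1 ≡ 559 × 49 × 256 (mod 789).
Accumulate the product:
559 × 49 = 27391 ≡ 565
565 × 256 = 144640 ≡ 253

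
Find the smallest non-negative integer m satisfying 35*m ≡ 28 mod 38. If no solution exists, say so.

16

gcd(35, 38) = 1, so a unique solution mod 38 exists.
35⁻¹ ≡ 25 (mod 38).
m ≡ 25*28 ≡ 16 (mod 38).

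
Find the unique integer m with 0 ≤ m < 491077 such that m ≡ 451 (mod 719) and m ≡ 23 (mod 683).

46467

719⁻¹ mod 683: 719·19 ≡ 1 (mod 683), so 719⁻¹ ≡ 19.
m = 451 + 719·((23 − 451)·19 mod 683) = 451 + 719·64 = 46467.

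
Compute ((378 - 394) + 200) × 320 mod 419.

220

378 - 394 = -16 ≡ 403 (mod 419)
403 + 200 = 603 ≡ 184 (mod 419)
184 × 320 = 58880 ≡ 220 (mod 419)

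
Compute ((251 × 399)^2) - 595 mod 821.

395

251 × 399 = 100149 ≡ 808 (mod 821)
(808)^2 ≡ 169 (mod 821)
169 - 595 = -426 ≡ 395 (mod 821)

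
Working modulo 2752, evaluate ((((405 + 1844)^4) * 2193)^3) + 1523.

405 + 1844 = 2249
(2249)^4 ≡ 353 (mod 2752)
353 * 2193 = 774129 ≡ 817 (mod 2752)
(817)^3 ≡ 2193 (mod 2752)
2193 + 1523 = 3716 ≡ 964 (mod 2752)

964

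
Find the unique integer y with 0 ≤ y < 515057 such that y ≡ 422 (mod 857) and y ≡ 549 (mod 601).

857⁻¹ mod 601: 857×54 ≡ 1 (mod 601), so 857⁻¹ ≡ 54.
y = 422 + 857×((549 − 422)×54 mod 601) = 422 + 857×247 = 212101.

212101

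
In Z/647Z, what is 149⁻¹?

482

647 = 4·149 + 51
149 = 2·51 + 47
51 = 1·47 + 4
47 = 11·4 + 3
4 = 1·3 + 1
3 = 3·1 + 0
gcd(149, 647) = 1, so the inverse exists.
Bézout: 1 = 38·647 − 165·149.
So 149⁻¹ ≡ −165 ≡ 482 (mod 647).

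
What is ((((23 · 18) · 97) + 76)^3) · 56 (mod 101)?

23 · 18 = 414 ≡ 10 (mod 101)
10 · 97 = 970 ≡ 61 (mod 101)
61 + 76 = 137 ≡ 36 (mod 101)
(36)^3 ≡ 95 (mod 101)
95 · 56 = 5320 ≡ 68 (mod 101)

68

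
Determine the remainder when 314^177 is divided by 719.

268

314^1 ≡ 314 (mod 719)
314^2 ≡ 314^2 = 98596 ≡ 93 (mod 719)
314^4 ≡ 93^2 = 8649 ≡ 21 (mod 719)
314^8 ≡ 21^2 = 441 (mod 719)
314^16 ≡ 441^2 = 194481 ≡ 351 (mod 719)
314^32 ≡ 351^2 = 123201 ≡ 252 (mod 719)
314^64 ≡ 252^2 = 63504 ≡ 232 (mod 719)
314^128 ≡ 232^2 = 53824 ≡ 618 (mod 719)
314^177 = 314^128 * 314^32 * 314^16 * 314^1 ≡ 618 * 252 * 351 * 314 (mod 719).
Accumulate the product:
618 * 252 = 155736 ≡ 432
432 * 351 = 151632 ≡ 642
642 * 314 = 201588 ≡ 268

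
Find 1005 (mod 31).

13

1005 = 32×31 + 13, so 1005 ≡ 13 (mod 31).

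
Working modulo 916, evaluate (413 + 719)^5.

832

413 + 719 = 1132 ≡ 216 (mod 916)
(216)^5 ≡ 832 (mod 916)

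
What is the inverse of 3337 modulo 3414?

By the extended Euclidean algorithm:
3414 = 1×3337 + 77
3337 = 43×77 + 26
77 = 2×26 + 25
26 = 1×25 + 1
25 = 25×1 + 0
gcd(3337, 3414) = 1, so the inverse exists.
Bézout: 1 = −130×3414 + 133×3337.
So 3337⁻¹ ≡ 133 (mod 3414).

133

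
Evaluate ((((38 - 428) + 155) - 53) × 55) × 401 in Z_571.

535

38 - 428 = -390 ≡ 181 (mod 571)
181 + 155 = 336
336 - 53 = 283
283 × 55 = 15565 ≡ 148 (mod 571)
148 × 401 = 59348 ≡ 535 (mod 571)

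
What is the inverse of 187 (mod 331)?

154

331 = 1×187 + 144
187 = 1×144 + 43
144 = 3×43 + 15
43 = 2×15 + 13
15 = 1×13 + 2
13 = 6×2 + 1
2 = 2×1 + 0
gcd(187, 331) = 1, so the inverse exists.
Bézout: 1 = −87×331 + 154×187.
So 187⁻¹ ≡ 154 (mod 331).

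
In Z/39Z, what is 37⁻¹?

By the extended Euclidean algorithm:
39 = 1×37 + 2
37 = 18×2 + 1
2 = 2×1 + 0
gcd(37, 39) = 1, so the inverse exists.
Back-substitute for 1:
1 = 1×37 − 18×2
  = −18×39 + 19×37
So 37⁻¹ ≡ 19 (mod 39).

19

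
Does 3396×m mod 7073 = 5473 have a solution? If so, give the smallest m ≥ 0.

gcd(3396, 7073) = 1, so a unique solution mod 7073 exists.
3396⁻¹ ≡ 2064 (mod 7073).
m ≡ 2064×5473 ≡ 691 (mod 7073).

691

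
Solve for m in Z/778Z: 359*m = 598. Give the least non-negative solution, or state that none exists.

6

gcd(359, 778) = 1, so a unique solution mod 778 exists.
359⁻¹ ≡ 765 (mod 778).
m ≡ 765*598 ≡ 6 (mod 778).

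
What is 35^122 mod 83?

64

122 in binary is 1111010, i.e. 122 = 64 + 32 + 16 + 8 + 2.
35^1 ≡ 35 (mod 83)
35^2 ≡ 35^2 = 1225 ≡ 63 (mod 83)
35^4 ≡ 63^2 = 3969 ≡ 68 (mod 83)
35^8 ≡ 68^2 = 4624 ≡ 59 (mod 83)
35^16 ≡ 59^2 = 3481 ≡ 78 (mod 83)
35^32 ≡ 78^2 = 6084 ≡ 25 (mod 83)
35^64 ≡ 25^2 = 625 ≡ 44 (mod 83)
35^122 = 35^64 × 35^32 × 35^16 × 35^8 × 35^2 ≡ 44 × 25 × 78 × 59 × 63 (mod 83).
Accumulate the product:
44 × 25 = 1100 ≡ 21
21 × 78 = 1638 ≡ 61
61 × 59 = 3599 ≡ 30
30 × 63 = 1890 ≡ 64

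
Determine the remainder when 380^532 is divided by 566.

290

By square-and-multiply:
532 in binary is 1000010100, i.e. 532 = 512 + 16 + 4.
380^1 ≡ 380 (mod 566)
380^2 ≡ 380^2 = 144400 ≡ 70 (mod 566)
380^4 ≡ 70^2 = 4900 ≡ 372 (mod 566)
380^8 ≡ 372^2 = 138384 ≡ 280 (mod 566)
380^16 ≡ 280^2 = 78400 ≡ 292 (mod 566)
380^32 ≡ 292^2 = 85264 ≡ 364 (mod 566)
380^64 ≡ 364^2 = 132496 ≡ 52 (mod 566)
380^128 ≡ 52^2 = 2704 ≡ 440 (mod 566)
380^256 ≡ 440^2 = 193600 ≡ 28 (mod 566)
380^512 ≡ 28^2 = 784 ≡ 218 (mod 566)
380^532 = 380^512 * 380^16 * 380^4 ≡ 218 * 292 * 372 (mod 566).
Accumulate the product:
218 * 292 = 63656 ≡ 264
264 * 372 = 98208 ≡ 290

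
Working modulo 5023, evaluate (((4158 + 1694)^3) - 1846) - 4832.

2428

4158 + 1694 = 5852 ≡ 829 (mod 5023)
(829)^3 ≡ 4083 (mod 5023)
4083 - 1846 = 2237
2237 - 4832 = -2595 ≡ 2428 (mod 5023)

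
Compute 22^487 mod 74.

52

By square-and-multiply:
487 in binary is 111100111, i.e. 487 = 256 + 128 + 64 + 32 + 4 + 2 + 1.
22^1 ≡ 22 (mod 74)
22^2 ≡ 22^2 = 484 ≡ 40 (mod 74)
22^4 ≡ 40^2 = 1600 ≡ 46 (mod 74)
22^8 ≡ 46^2 = 2116 ≡ 44 (mod 74)
22^16 ≡ 44^2 = 1936 ≡ 12 (mod 74)
22^32 ≡ 12^2 = 144 ≡ 70 (mod 74)
22^64 ≡ 70^2 = 4900 ≡ 16 (mod 74)
22^128 ≡ 16^2 = 256 ≡ 34 (mod 74)
22^256 ≡ 34^2 = 1156 ≡ 46 (mod 74)
22^487 = 22^256 * 22^128 * 22^64 * 22^32 * 22^4 * 22^2 * 22^1 ≡ 46 * 34 * 16 * 70 * 46 * 40 * 22 (mod 74).
Accumulate the product:
46 * 34 = 1564 ≡ 10
10 * 16 = 160 ≡ 12
12 * 70 = 840 ≡ 26
26 * 46 = 1196 ≡ 12
12 * 40 = 480 ≡ 36
36 * 22 = 792 ≡ 52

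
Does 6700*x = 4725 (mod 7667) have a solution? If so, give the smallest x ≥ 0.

gcd(6700, 7667) = 1, so a unique solution mod 7667 exists.
6700⁻¹ ≡ 111 (mod 7667).
x ≡ 111*4725 ≡ 3119 (mod 7667).

3119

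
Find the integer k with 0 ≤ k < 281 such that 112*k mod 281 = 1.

138

By the extended Euclidean algorithm:
281 = 2·112 + 57
112 = 1·57 + 55
57 = 1·55 + 2
55 = 27·2 + 1
2 = 2·1 + 0
gcd(112, 281) = 1, so the inverse exists.
Bézout: 1 = −55·281 + 138·112.
So 112⁻¹ ≡ 138 (mod 281).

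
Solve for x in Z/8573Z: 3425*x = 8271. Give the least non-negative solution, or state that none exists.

5379

gcd(3425, 8573) = 1, so a unique solution mod 8573 exists.
3425⁻¹ ≡ 408 (mod 8573).
x ≡ 408*8271 ≡ 5379 (mod 8573).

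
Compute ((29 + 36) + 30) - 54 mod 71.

29 + 36 = 65
65 + 30 = 95 ≡ 24 (mod 71)
24 - 54 = -30 ≡ 41 (mod 71)

41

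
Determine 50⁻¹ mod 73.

Run the extended Euclidean algorithm:
73 = 1*50 + 23
50 = 2*23 + 4
23 = 5*4 + 3
4 = 1*3 + 1
3 = 3*1 + 0
gcd(50, 73) = 1, so the inverse exists.
Back-substitute for 1:
1 = 1*4 − 1*3
  = −1*23 + 6*4
  = 6*50 − 13*23
  = −13*73 + 19*50
So 50⁻¹ ≡ 19 (mod 73).

19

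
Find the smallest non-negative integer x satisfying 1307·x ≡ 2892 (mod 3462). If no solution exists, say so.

924

gcd(1307, 3462) = 1, so a unique solution mod 3462 exists.
1307⁻¹ ≡ 3017 (mod 3462).
x ≡ 3017·2892 ≡ 924 (mod 3462).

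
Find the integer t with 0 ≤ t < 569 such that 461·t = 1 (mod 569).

216

569 = 1*461 + 108
461 = 4*108 + 29
108 = 3*29 + 21
29 = 1*21 + 8
21 = 2*8 + 5
8 = 1*5 + 3
5 = 1*3 + 2
3 = 1*2 + 1
2 = 2*1 + 0
gcd(461, 569) = 1, so the inverse exists.
Back-substitute for 1:
1 = 1*3 − 1*2
  = −1*5 + 2*3
  = 2*8 − 3*5
  = −3*21 + 8*8
  = 8*29 − 11*21
  = −11*108 + 41*29
  = 41*461 − 175*108
  = −175*569 + 216*461
So 461⁻¹ ≡ 216 (mod 569).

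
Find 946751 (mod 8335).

946751 = 113×8335 + 4896, so 946751 ≡ 4896 (mod 8335).

4896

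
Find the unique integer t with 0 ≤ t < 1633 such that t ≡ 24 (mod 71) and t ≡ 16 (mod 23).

1373

71⁻¹ mod 23: 71*12 ≡ 1 (mod 23), so 71⁻¹ ≡ 12.
t = 24 + 71*((16 − 24)*12 mod 23) = 24 + 71*19 = 1373.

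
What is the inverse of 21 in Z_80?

By the extended Euclidean algorithm:
80 = 3×21 + 17
21 = 1×17 + 4
17 = 4×4 + 1
4 = 4×1 + 0
gcd(21, 80) = 1, so the inverse exists.
Bézout: 1 = 5×80 − 19×21.
So 21⁻¹ ≡ −19 ≡ 61 (mod 80).

61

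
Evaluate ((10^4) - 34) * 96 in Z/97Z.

(10)^4 ≡ 9 (mod 97)
9 - 34 = -25 ≡ 72 (mod 97)
72 * 96 = 6912 ≡ 25 (mod 97)

25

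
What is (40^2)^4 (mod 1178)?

28

(40)^2 ≡ 422 (mod 1178)
(422)^4 ≡ 28 (mod 1178)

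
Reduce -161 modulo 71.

52

-161 = -3×71 + 52, so -161 ≡ 52 (mod 71).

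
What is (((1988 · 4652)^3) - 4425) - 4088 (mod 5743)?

1988 · 4652 = 9248176 ≡ 1946 (mod 5743)
(1946)^3 ≡ 1338 (mod 5743)
1338 - 4425 = -3087 ≡ 2656 (mod 5743)
2656 - 4088 = -1432 ≡ 4311 (mod 5743)

4311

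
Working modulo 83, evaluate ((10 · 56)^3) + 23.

10 · 56 = 560 ≡ 62 (mod 83)
(62)^3 ≡ 35 (mod 83)
35 + 23 = 58

58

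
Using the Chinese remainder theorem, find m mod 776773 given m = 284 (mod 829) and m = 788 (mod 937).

514264

829⁻¹ mod 937: 829*321 ≡ 1 (mod 937), so 829⁻¹ ≡ 321.
m = 284 + 829*((788 − 284)*321 mod 937) = 284 + 829*620 = 514264.
Check: 514264 mod 829 = 284, 514264 mod 937 = 788. ✓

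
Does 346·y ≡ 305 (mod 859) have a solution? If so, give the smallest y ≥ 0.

gcd(346, 859) = 1, so a unique solution mod 859 exists.
346⁻¹ ≡ 72 (mod 859).
y ≡ 72·305 ≡ 485 (mod 859).

485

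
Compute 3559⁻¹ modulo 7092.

2455

7092 = 1×3559 + 3533
3559 = 1×3533 + 26
3533 = 135×26 + 23
26 = 1×23 + 3
23 = 7×3 + 2
3 = 1×2 + 1
2 = 2×1 + 0
gcd(3559, 7092) = 1, so the inverse exists.
Back-substitute for 1:
1 = 1×3 − 1×2
  = −1×23 + 8×3
  = 8×26 − 9×23
  = −9×3533 + 1223×26
  = 1223×3559 − 1232×3533
  = −1232×7092 + 2455×3559
So 3559⁻¹ ≡ 2455 (mod 7092).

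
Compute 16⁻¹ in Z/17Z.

16

17 = 1*16 + 1
16 = 16*1 + 0
gcd(16, 17) = 1, so the inverse exists.
Back-substitute for 1:
1 = 1*17 − 1*16
So 16⁻¹ ≡ −1 ≡ 16 (mod 17).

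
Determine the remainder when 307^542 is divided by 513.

542 in binary is 1000011110, i.e. 542 = 512 + 16 + 8 + 4 + 2.
307^1 ≡ 307 (mod 513)
307^2 ≡ 307^2 = 94249 ≡ 370 (mod 513)
307^4 ≡ 370^2 = 136900 ≡ 442 (mod 513)
307^8 ≡ 442^2 = 195364 ≡ 424 (mod 513)
307^16 ≡ 424^2 = 179776 ≡ 226 (mod 513)
307^32 ≡ 226^2 = 51076 ≡ 289 (mod 513)
307^64 ≡ 289^2 = 83521 ≡ 415 (mod 513)
307^128 ≡ 415^2 = 172225 ≡ 370 (mod 513)
307^256 ≡ 370^2 = 136900 ≡ 442 (mod 513)
307^512 ≡ 442^2 = 195364 ≡ 424 (mod 513)
307^542 = 307^512 * 307^16 * 307^8 * 307^4 * 307^2 ≡ 424 * 226 * 424 * 442 * 370 (mod 513).
Accumulate the product:
424 * 226 = 95824 ≡ 406
406 * 424 = 172144 ≡ 289
289 * 442 = 127738 ≡ 1
1 * 370 = 370

370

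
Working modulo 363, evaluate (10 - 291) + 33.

115

10 - 291 = -281 ≡ 82 (mod 363)
82 + 33 = 115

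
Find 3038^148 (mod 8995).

546

148 in binary is 10010100, i.e. 148 = 128 + 16 + 4.
3038^1 ≡ 3038 (mod 8995)
3038^2 ≡ 3038^2 = 9229444 ≡ 574 (mod 8995)
3038^4 ≡ 574^2 = 329476 ≡ 5656 (mod 8995)
3038^8 ≡ 5656^2 = 31990336 ≡ 4116 (mod 8995)
3038^16 ≡ 4116^2 = 16941456 ≡ 3871 (mod 8995)
3038^32 ≡ 3871^2 = 14984641 ≡ 7966 (mod 8995)
3038^64 ≡ 7966^2 = 63457156 ≡ 6426 (mod 8995)
3038^128 ≡ 6426^2 = 41293476 ≡ 6426 (mod 8995)
3038^148 = 3038^128 × 3038^16 × 3038^4 ≡ 6426 × 3871 × 5656 (mod 8995).
Accumulate the product:
6426 × 3871 = 24875046 ≡ 3871
3871 × 5656 = 21894376 ≡ 546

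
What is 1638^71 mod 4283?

676

1638^1 ≡ 1638 (mod 4283)
1638^2 ≡ 1638^2 = 2683044 ≡ 1886 (mod 4283)
1638^4 ≡ 1886^2 = 3556996 ≡ 2106 (mod 4283)
1638^8 ≡ 2106^2 = 4435236 ≡ 2331 (mod 4283)
1638^16 ≡ 2331^2 = 5433561 ≡ 2717 (mod 4283)
1638^32 ≡ 2717^2 = 7382089 ≡ 2480 (mod 4283)
1638^64 ≡ 2480^2 = 6150400 ≡ 12 (mod 4283)
1638^71 = 1638^64 * 1638^4 * 1638^2 * 1638^1 ≡ 12 * 2106 * 1886 * 1638 (mod 4283).
Accumulate the product:
12 * 2106 = 25272 ≡ 3857
3857 * 1886 = 7274302 ≡ 1768
1768 * 1638 = 2895984 ≡ 676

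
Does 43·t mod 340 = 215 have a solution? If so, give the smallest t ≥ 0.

gcd(43, 340) = 1, so a unique solution mod 340 exists.
43⁻¹ ≡ 87 (mod 340).
t ≡ 87·215 ≡ 5 (mod 340).

5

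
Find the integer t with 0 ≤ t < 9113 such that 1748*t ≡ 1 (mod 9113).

Apply the Euclidean algorithm and back-substitute:
9113 = 5×1748 + 373
1748 = 4×373 + 256
373 = 1×256 + 117
256 = 2×117 + 22
117 = 5×22 + 7
22 = 3×7 + 1
7 = 7×1 + 0
gcd(1748, 9113) = 1, so the inverse exists.
Bézout: 1 = −239×9113 + 1246×1748.
So 1748⁻¹ ≡ 1246 (mod 9113).

1246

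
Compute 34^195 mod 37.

195 in binary is 11000011, i.e. 195 = 128 + 64 + 2 + 1.
34^1 ≡ 34 (mod 37)
34^2 ≡ 34^2 = 1156 ≡ 9 (mod 37)
34^4 ≡ 9^2 = 81 ≡ 7 (mod 37)
34^8 ≡ 7^2 = 49 ≡ 12 (mod 37)
34^16 ≡ 12^2 = 144 ≡ 33 (mod 37)
34^32 ≡ 33^2 = 1089 ≡ 16 (mod 37)
34^64 ≡ 16^2 = 256 ≡ 34 (mod 37)
34^128 ≡ 34^2 = 1156 ≡ 9 (mod 37)
34^195 = 34^128 × 34^64 × 34^2 × 34^1 ≡ 9 × 34 × 9 × 34 (mod 37).
Accumulate the product:
9 × 34 = 306 ≡ 10
10 × 9 = 90 ≡ 16
16 × 34 = 544 ≡ 26

26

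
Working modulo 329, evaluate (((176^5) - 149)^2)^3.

(176)^5 ≡ 127 (mod 329)
127 - 149 = -22 ≡ 307 (mod 329)
(307)^2 ≡ 155 (mod 329)
(155)^3 ≡ 253 (mod 329)

253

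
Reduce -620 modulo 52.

-620 = -12*52 + 4, so -620 ≡ 4 (mod 52).

4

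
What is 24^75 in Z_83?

75 in binary is 1001011, i.e. 75 = 64 + 8 + 2 + 1.
24^1 ≡ 24 (mod 83)
24^2 ≡ 24^2 = 576 ≡ 78 (mod 83)
24^4 ≡ 78^2 = 6084 ≡ 25 (mod 83)
24^8 ≡ 25^2 = 625 ≡ 44 (mod 83)
24^16 ≡ 44^2 = 1936 ≡ 27 (mod 83)
24^32 ≡ 27^2 = 729 ≡ 65 (mod 83)
24^64 ≡ 65^2 = 4225 ≡ 75 (mod 83)
24^75 = 24^64 * 24^8 * 24^2 * 24^1 ≡ 75 * 44 * 78 * 24 (mod 83).
Accumulate the product:
75 * 44 = 3300 ≡ 63
63 * 78 = 4914 ≡ 17
17 * 24 = 408 ≡ 76

76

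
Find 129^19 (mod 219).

19 in binary is 10011, i.e. 19 = 16 + 2 + 1.
129^1 ≡ 129 (mod 219)
129^2 ≡ 129^2 = 16641 ≡ 216 (mod 219)
129^4 ≡ 216^2 = 46656 ≡ 9 (mod 219)
129^8 ≡ 9^2 = 81 (mod 219)
129^16 ≡ 81^2 = 6561 ≡ 210 (mod 219)
129^19 = 129^16 * 129^2 * 129^1 ≡ 210 * 216 * 129 (mod 219).
Accumulate the product:
210 * 216 = 45360 ≡ 27
27 * 129 = 3483 ≡ 198

198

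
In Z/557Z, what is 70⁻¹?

Apply the Euclidean algorithm and back-substitute:
557 = 7×70 + 67
70 = 1×67 + 3
67 = 22×3 + 1
3 = 3×1 + 0
gcd(70, 557) = 1, so the inverse exists.
Back-substitute for 1:
1 = 1×67 − 22×3
  = −22×70 + 23×67
  = 23×557 − 183×70
So 70⁻¹ ≡ −183 ≡ 374 (mod 557).

374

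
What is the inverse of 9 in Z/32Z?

25

Run the extended Euclidean algorithm:
32 = 3×9 + 5
9 = 1×5 + 4
5 = 1×4 + 1
4 = 4×1 + 0
gcd(9, 32) = 1, so the inverse exists.
Back-substitute for 1:
1 = 1×5 − 1×4
  = −1×9 + 2×5
  = 2×32 − 7×9
So 9⁻¹ ≡ −7 ≡ 25 (mod 32).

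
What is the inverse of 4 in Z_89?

89 = 22*4 + 1
4 = 4*1 + 0
gcd(4, 89) = 1, so the inverse exists.
Bézout: 1 = 1*89 − 22*4.
So 4⁻¹ ≡ −22 ≡ 67 (mod 89).

67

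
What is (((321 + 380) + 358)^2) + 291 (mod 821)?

286

321 + 380 = 701
701 + 358 = 1059 ≡ 238 (mod 821)
(238)^2 ≡ 816 (mod 821)
816 + 291 = 1107 ≡ 286 (mod 821)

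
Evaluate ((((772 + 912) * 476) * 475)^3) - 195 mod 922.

772 + 912 = 1684 ≡ 762 (mod 922)
762 * 476 = 362712 ≡ 366 (mod 922)
366 * 475 = 173850 ≡ 514 (mod 922)
(514)^3 ≡ 896 (mod 922)
896 - 195 = 701

701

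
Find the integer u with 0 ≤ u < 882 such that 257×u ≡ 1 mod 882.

By the extended Euclidean algorithm:
882 = 3·257 + 111
257 = 2·111 + 35
111 = 3·35 + 6
35 = 5·6 + 5
6 = 1·5 + 1
5 = 5·1 + 0
gcd(257, 882) = 1, so the inverse exists.
Back-substitute for 1:
1 = 1·6 − 1·5
  = −1·35 + 6·6
  = 6·111 − 19·35
  = −19·257 + 44·111
  = 44·882 − 151·257
So 257⁻¹ ≡ −151 ≡ 731 (mod 882).

731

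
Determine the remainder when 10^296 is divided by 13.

9

296 in binary is 100101000, i.e. 296 = 256 + 32 + 8.
10^1 ≡ 10 (mod 13)
10^2 ≡ 10^2 = 100 ≡ 9 (mod 13)
10^4 ≡ 9^2 = 81 ≡ 3 (mod 13)
10^8 ≡ 3^2 = 9 (mod 13)
10^16 ≡ 9^2 = 81 ≡ 3 (mod 13)
10^32 ≡ 3^2 = 9 (mod 13)
10^64 ≡ 9^2 = 81 ≡ 3 (mod 13)
10^128 ≡ 3^2 = 9 (mod 13)
10^256 ≡ 9^2 = 81 ≡ 3 (mod 13)
10^296 = 10^256 * 10^32 * 10^8 ≡ 3 * 9 * 9 (mod 13).
Accumulate the product:
3 * 9 = 27 ≡ 1
1 * 9 = 9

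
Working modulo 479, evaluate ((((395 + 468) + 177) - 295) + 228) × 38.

395 + 468 = 863 ≡ 384 (mod 479)
384 + 177 = 561 ≡ 82 (mod 479)
82 - 295 = -213 ≡ 266 (mod 479)
266 + 228 = 494 ≡ 15 (mod 479)
15 × 38 = 570 ≡ 91 (mod 479)

91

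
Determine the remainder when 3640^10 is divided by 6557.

Using repeated squaring:
10 in binary is 1010, i.e. 10 = 8 + 2.
3640^1 ≡ 3640 (mod 6557)
3640^2 ≡ 3640^2 = 13249600 ≡ 4460 (mod 6557)
3640^4 ≡ 4460^2 = 19891600 ≡ 4219 (mod 6557)
3640^8 ≡ 4219^2 = 17799961 ≡ 4263 (mod 6557)
3640^10 = 3640^8 × 3640^2 ≡ 4263 × 4460 (mod 6557).
4263 × 4460 = 19012980 ≡ 4237 (mod 6557).

4237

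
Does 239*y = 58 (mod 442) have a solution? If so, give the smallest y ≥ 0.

gcd(239, 442) = 1, so a unique solution mod 442 exists.
239⁻¹ ≡ 307 (mod 442).
y ≡ 307*58 ≡ 126 (mod 442).

126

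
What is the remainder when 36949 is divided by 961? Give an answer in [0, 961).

36949 = 38*961 + 431, so 36949 ≡ 431 (mod 961).

431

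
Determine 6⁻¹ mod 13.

Run the extended Euclidean algorithm:
13 = 2×6 + 1
6 = 6×1 + 0
gcd(6, 13) = 1, so the inverse exists.
Back-substitute for 1:
1 = 1×13 − 2×6
So 6⁻¹ ≡ −2 ≡ 11 (mod 13).

11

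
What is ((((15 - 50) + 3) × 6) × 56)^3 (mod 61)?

15 - 50 = -35 ≡ 26 (mod 61)
26 + 3 = 29
29 × 6 = 174 ≡ 52 (mod 61)
52 × 56 = 2912 ≡ 45 (mod 61)
(45)^3 ≡ 52 (mod 61)

52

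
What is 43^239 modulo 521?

206

43^1 ≡ 43 (mod 521)
43^2 ≡ 43^2 = 1849 ≡ 286 (mod 521)
43^4 ≡ 286^2 = 81796 ≡ 520 (mod 521)
43^8 ≡ 520^2 = 270400 ≡ 1 (mod 521)
43^16 ≡ 1^2 = 1 (mod 521)
43^32 ≡ 1^2 = 1 (mod 521)
43^64 ≡ 1^2 = 1 (mod 521)
43^128 ≡ 1^2 = 1 (mod 521)
43^239 = 43^128 · 43^64 · 43^32 · 43^8 · 43^4 · 43^2 · 43^1 ≡ 1 · 1 · 1 · 1 · 520 · 286 · 43 (mod 521).
Accumulate the product:
1 · 1 = 1
1 · 1 = 1
1 · 1 = 1
1 · 520 = 520
520 · 286 = 148720 ≡ 235
235 · 43 = 10105 ≡ 206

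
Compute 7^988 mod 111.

34

988 in binary is 1111011100, i.e. 988 = 512 + 256 + 128 + 64 + 16 + 8 + 4.
7^1 ≡ 7 (mod 111)
7^2 ≡ 7^2 = 49 (mod 111)
7^4 ≡ 49^2 = 2401 ≡ 70 (mod 111)
7^8 ≡ 70^2 = 4900 ≡ 16 (mod 111)
7^16 ≡ 16^2 = 256 ≡ 34 (mod 111)
7^32 ≡ 34^2 = 1156 ≡ 46 (mod 111)
7^64 ≡ 46^2 = 2116 ≡ 7 (mod 111)
7^128 ≡ 7^2 = 49 (mod 111)
7^256 ≡ 49^2 = 2401 ≡ 70 (mod 111)
7^512 ≡ 70^2 = 4900 ≡ 16 (mod 111)
7^988 = 7^512 × 7^256 × 7^128 × 7^64 × 7^16 × 7^8 × 7^4 ≡ 16 × 70 × 49 × 7 × 34 × 16 × 70 (mod 111).
Accumulate the product:
16 × 70 = 1120 ≡ 10
10 × 49 = 490 ≡ 46
46 × 7 = 322 ≡ 100
100 × 34 = 3400 ≡ 70
70 × 16 = 1120 ≡ 10
10 × 70 = 700 ≡ 34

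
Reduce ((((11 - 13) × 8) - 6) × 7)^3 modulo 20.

16

11 - 13 = -2 ≡ 18 (mod 20)
18 × 8 = 144 ≡ 4 (mod 20)
4 - 6 = -2 ≡ 18 (mod 20)
18 × 7 = 126 ≡ 6 (mod 20)
(6)^3 ≡ 16 (mod 20)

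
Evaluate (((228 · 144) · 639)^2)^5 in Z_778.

456

228 · 144 = 32832 ≡ 156 (mod 778)
156 · 639 = 99684 ≡ 100 (mod 778)
(100)^2 ≡ 664 (mod 778)
(664)^5 ≡ 456 (mod 778)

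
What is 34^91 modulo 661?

355

Using repeated squaring:
34^1 ≡ 34 (mod 661)
34^2 ≡ 34^2 = 1156 ≡ 495 (mod 661)
34^4 ≡ 495^2 = 245025 ≡ 455 (mod 661)
34^8 ≡ 455^2 = 207025 ≡ 132 (mod 661)
34^16 ≡ 132^2 = 17424 ≡ 238 (mod 661)
34^32 ≡ 238^2 = 56644 ≡ 459 (mod 661)
34^64 ≡ 459^2 = 210681 ≡ 483 (mod 661)
34^91 = 34^64 × 34^16 × 34^8 × 34^2 × 34^1 ≡ 483 × 238 × 132 × 495 × 34 (mod 661).
Accumulate the product:
483 × 238 = 114954 ≡ 601
601 × 132 = 79332 ≡ 12
12 × 495 = 5940 ≡ 652
652 × 34 = 22168 ≡ 355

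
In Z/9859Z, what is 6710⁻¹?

Run the extended Euclidean algorithm:
9859 = 1*6710 + 3149
6710 = 2*3149 + 412
3149 = 7*412 + 265
412 = 1*265 + 147
265 = 1*147 + 118
147 = 1*118 + 29
118 = 4*29 + 2
29 = 14*2 + 1
2 = 2*1 + 0
gcd(6710, 9859) = 1, so the inverse exists.
Bézout: 1 = −3241*9859 + 4762*6710.
So 6710⁻¹ ≡ 4762 (mod 9859).

4762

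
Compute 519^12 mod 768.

33

519^1 ≡ 519 (mod 768)
519^2 ≡ 519^2 = 269361 ≡ 561 (mod 768)
519^4 ≡ 561^2 = 314721 ≡ 609 (mod 768)
519^8 ≡ 609^2 = 370881 ≡ 705 (mod 768)
519^12 = 519^8 · 519^4 ≡ 705 · 609 (mod 768).
705 · 609 = 429345 ≡ 33 (mod 768).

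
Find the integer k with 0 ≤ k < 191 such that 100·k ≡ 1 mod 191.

191 = 1×100 + 91
100 = 1×91 + 9
91 = 10×9 + 1
9 = 9×1 + 0
gcd(100, 191) = 1, so the inverse exists.
Bézout: 1 = 11×191 − 21×100.
So 100⁻¹ ≡ −21 ≡ 170 (mod 191).

170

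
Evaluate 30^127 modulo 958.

30^1 ≡ 30 (mod 958)
30^2 ≡ 30^2 = 900 (mod 958)
30^4 ≡ 900^2 = 810000 ≡ 490 (mod 958)
30^8 ≡ 490^2 = 240100 ≡ 600 (mod 958)
30^16 ≡ 600^2 = 360000 ≡ 750 (mod 958)
30^32 ≡ 750^2 = 562500 ≡ 154 (mod 958)
30^64 ≡ 154^2 = 23716 ≡ 724 (mod 958)
30^127 = 30^64 * 30^32 * 30^16 * 30^8 * 30^4 * 30^2 * 30^1 ≡ 724 * 154 * 750 * 600 * 490 * 900 * 30 (mod 958).
Accumulate the product:
724 * 154 = 111496 ≡ 368
368 * 750 = 276000 ≡ 96
96 * 600 = 57600 ≡ 120
120 * 490 = 58800 ≡ 362
362 * 900 = 325800 ≡ 80
80 * 30 = 2400 ≡ 484

484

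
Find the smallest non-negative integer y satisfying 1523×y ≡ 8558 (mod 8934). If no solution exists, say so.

4018

gcd(1523, 8934) = 1, so a unique solution mod 8934 exists.
1523⁻¹ ≡ 3197 (mod 8934).
y ≡ 3197×8558 ≡ 4018 (mod 8934).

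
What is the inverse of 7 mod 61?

61 = 8×7 + 5
7 = 1×5 + 2
5 = 2×2 + 1
2 = 2×1 + 0
gcd(7, 61) = 1, so the inverse exists.
Back-substitute for 1:
1 = 1×5 − 2×2
  = −2×7 + 3×5
  = 3×61 − 26×7
So 7⁻¹ ≡ −26 ≡ 35 (mod 61).

35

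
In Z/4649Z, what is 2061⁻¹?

3264

4649 = 2×2061 + 527
2061 = 3×527 + 480
527 = 1×480 + 47
480 = 10×47 + 10
47 = 4×10 + 7
10 = 1×7 + 3
7 = 2×3 + 1
3 = 3×1 + 0
gcd(2061, 4649) = 1, so the inverse exists.
Back-substitute for 1:
1 = 1×7 − 2×3
  = −2×10 + 3×7
  = 3×47 − 14×10
  = −14×480 + 143×47
  = 143×527 − 157×480
  = −157×2061 + 614×527
  = 614×4649 − 1385×2061
So 2061⁻¹ ≡ −1385 ≡ 3264 (mod 4649).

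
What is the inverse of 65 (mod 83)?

Apply the Euclidean algorithm and back-substitute:
83 = 1·65 + 18
65 = 3·18 + 11
18 = 1·11 + 7
11 = 1·7 + 4
7 = 1·4 + 3
4 = 1·3 + 1
3 = 3·1 + 0
gcd(65, 83) = 1, so the inverse exists.
Back-substitute for 1:
1 = 1·4 − 1·3
  = −1·7 + 2·4
  = 2·11 − 3·7
  = −3·18 + 5·11
  = 5·65 − 18·18
  = −18·83 + 23·65
So 65⁻¹ ≡ 23 (mod 83).

23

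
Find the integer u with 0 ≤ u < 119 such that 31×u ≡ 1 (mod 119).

96

By the extended Euclidean algorithm:
119 = 3·31 + 26
31 = 1·26 + 5
26 = 5·5 + 1
5 = 5·1 + 0
gcd(31, 119) = 1, so the inverse exists.
Bézout: 1 = 6·119 − 23·31.
So 31⁻¹ ≡ −23 ≡ 96 (mod 119).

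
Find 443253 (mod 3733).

2759

443253 = 118·3733 + 2759, so 443253 ≡ 2759 (mod 3733).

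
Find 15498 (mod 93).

60

15498 = 166·93 + 60, so 15498 ≡ 60 (mod 93).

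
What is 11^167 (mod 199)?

167 in binary is 10100111, i.e. 167 = 128 + 32 + 4 + 2 + 1.
11^1 ≡ 11 (mod 199)
11^2 ≡ 11^2 = 121 (mod 199)
11^4 ≡ 121^2 = 14641 ≡ 114 (mod 199)
11^8 ≡ 114^2 = 12996 ≡ 61 (mod 199)
11^16 ≡ 61^2 = 3721 ≡ 139 (mod 199)
11^32 ≡ 139^2 = 19321 ≡ 18 (mod 199)
11^64 ≡ 18^2 = 324 ≡ 125 (mod 199)
11^128 ≡ 125^2 = 15625 ≡ 103 (mod 199)
11^167 = 11^128 × 11^32 × 11^4 × 11^2 × 11^1 ≡ 103 × 18 × 114 × 121 × 11 (mod 199).
Accumulate the product:
103 × 18 = 1854 ≡ 63
63 × 114 = 7182 ≡ 18
18 × 121 = 2178 ≡ 188
188 × 11 = 2068 ≡ 78

78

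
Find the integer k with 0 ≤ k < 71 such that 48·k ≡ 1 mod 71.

Apply the Euclidean algorithm and back-substitute:
71 = 1·48 + 23
48 = 2·23 + 2
23 = 11·2 + 1
2 = 2·1 + 0
gcd(48, 71) = 1, so the inverse exists.
Back-substitute for 1:
1 = 1·23 − 11·2
  = −11·48 + 23·23
  = 23·71 − 34·48
So 48⁻¹ ≡ −34 ≡ 37 (mod 71).

37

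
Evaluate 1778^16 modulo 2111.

1778^1 ≡ 1778 (mod 2111)
1778^2 ≡ 1778^2 = 3161284 ≡ 1117 (mod 2111)
1778^4 ≡ 1117^2 = 1247689 ≡ 88 (mod 2111)
1778^8 ≡ 88^2 = 7744 ≡ 1411 (mod 2111)
1778^16 ≡ 1411^2 = 1990921 ≡ 248 (mod 2111)
So 1778^16 ≡ 248 (mod 2111).

248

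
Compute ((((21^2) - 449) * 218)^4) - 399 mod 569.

45

(21)^2 ≡ 441 (mod 569)
441 - 449 = -8 ≡ 561 (mod 569)
561 * 218 = 122298 ≡ 532 (mod 569)
(532)^4 ≡ 444 (mod 569)
444 - 399 = 45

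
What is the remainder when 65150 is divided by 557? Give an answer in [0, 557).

538

65150 = 116×557 + 538, so 65150 ≡ 538 (mod 557).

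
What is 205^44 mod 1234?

1233

Using repeated squaring:
44 in binary is 101100, i.e. 44 = 32 + 8 + 4.
205^1 ≡ 205 (mod 1234)
205^2 ≡ 205^2 = 42025 ≡ 69 (mod 1234)
205^4 ≡ 69^2 = 4761 ≡ 1059 (mod 1234)
205^8 ≡ 1059^2 = 1121481 ≡ 1009 (mod 1234)
205^16 ≡ 1009^2 = 1018081 ≡ 31 (mod 1234)
205^32 ≡ 31^2 = 961 (mod 1234)
205^44 = 205^32 × 205^8 × 205^4 ≡ 961 × 1009 × 1059 (mod 1234).
Accumulate the product:
961 × 1009 = 969649 ≡ 959
959 × 1059 = 1015581 ≡ 1233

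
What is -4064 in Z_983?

-4064 = -5×983 + 851, so -4064 ≡ 851 (mod 983).

851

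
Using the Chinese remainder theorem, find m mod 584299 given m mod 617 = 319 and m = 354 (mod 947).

617⁻¹ mod 947: 617*66 ≡ 1 (mod 947), so 617⁻¹ ≡ 66.
m = 319 + 617*((354 − 319)*66 mod 947) = 319 + 617*416 = 256991.
Check: 256991 mod 617 = 319, 256991 mod 947 = 354. ✓

256991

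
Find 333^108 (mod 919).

Compute successive squares:
108 in binary is 1101100, i.e. 108 = 64 + 32 + 8 + 4.
333^1 ≡ 333 (mod 919)
333^2 ≡ 333^2 = 110889 ≡ 609 (mod 919)
333^4 ≡ 609^2 = 370881 ≡ 524 (mod 919)
333^8 ≡ 524^2 = 274576 ≡ 714 (mod 919)
333^16 ≡ 714^2 = 509796 ≡ 670 (mod 919)
333^32 ≡ 670^2 = 448900 ≡ 428 (mod 919)
333^64 ≡ 428^2 = 183184 ≡ 303 (mod 919)
333^108 = 333^64 * 333^32 * 333^8 * 333^4 ≡ 303 * 428 * 714 * 524 (mod 919).
Accumulate the product:
303 * 428 = 129684 ≡ 105
105 * 714 = 74970 ≡ 531
531 * 524 = 278244 ≡ 706

706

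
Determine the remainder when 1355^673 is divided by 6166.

4097

Compute successive squares:
673 in binary is 1010100001, i.e. 673 = 512 + 128 + 32 + 1.
1355^1 ≡ 1355 (mod 6166)
1355^2 ≡ 1355^2 = 1836025 ≡ 4723 (mod 6166)
1355^4 ≡ 4723^2 = 22306729 ≡ 4307 (mod 6166)
1355^8 ≡ 4307^2 = 18550249 ≡ 2921 (mod 6166)
1355^16 ≡ 2921^2 = 8532241 ≡ 4663 (mod 6166)
1355^32 ≡ 4663^2 = 21743569 ≡ 2253 (mod 6166)
1355^64 ≡ 2253^2 = 5076009 ≡ 1391 (mod 6166)
1355^128 ≡ 1391^2 = 1934881 ≡ 4923 (mod 6166)
1355^256 ≡ 4923^2 = 24235929 ≡ 3549 (mod 6166)
1355^512 ≡ 3549^2 = 12595401 ≡ 4429 (mod 6166)
1355^673 = 1355^512 * 1355^128 * 1355^32 * 1355^1 ≡ 4429 * 4923 * 2253 * 1355 (mod 6166).
Accumulate the product:
4429 * 4923 = 21803967 ≡ 991
991 * 2253 = 2232723 ≡ 631
631 * 1355 = 855005 ≡ 4097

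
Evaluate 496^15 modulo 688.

By square-and-multiply:
496^1 ≡ 496 (mod 688)
496^2 ≡ 496^2 = 246016 ≡ 400 (mod 688)
496^4 ≡ 400^2 = 160000 ≡ 384 (mod 688)
496^8 ≡ 384^2 = 147456 ≡ 224 (mod 688)
496^15 = 496^8 * 496^4 * 496^2 * 496^1 ≡ 224 * 384 * 400 * 496 (mod 688).
Accumulate the product:
224 * 384 = 86016 ≡ 16
16 * 400 = 6400 ≡ 208
208 * 496 = 103168 ≡ 656

656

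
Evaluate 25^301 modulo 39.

25

Using repeated squaring:
301 in binary is 100101101, i.e. 301 = 256 + 32 + 8 + 4 + 1.
25^1 ≡ 25 (mod 39)
25^2 ≡ 25^2 = 625 ≡ 1 (mod 39)
25^4 ≡ 1^2 = 1 (mod 39)
25^8 ≡ 1^2 = 1 (mod 39)
25^16 ≡ 1^2 = 1 (mod 39)
25^32 ≡ 1^2 = 1 (mod 39)
25^64 ≡ 1^2 = 1 (mod 39)
25^128 ≡ 1^2 = 1 (mod 39)
25^256 ≡ 1^2 = 1 (mod 39)
25^301 = 25^256 · 25^32 · 25^8 · 25^4 · 25^1 ≡ 1 · 1 · 1 · 1 · 25 (mod 39).
Accumulate the product:
1 · 1 = 1
1 · 1 = 1
1 · 1 = 1
1 · 25 = 25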